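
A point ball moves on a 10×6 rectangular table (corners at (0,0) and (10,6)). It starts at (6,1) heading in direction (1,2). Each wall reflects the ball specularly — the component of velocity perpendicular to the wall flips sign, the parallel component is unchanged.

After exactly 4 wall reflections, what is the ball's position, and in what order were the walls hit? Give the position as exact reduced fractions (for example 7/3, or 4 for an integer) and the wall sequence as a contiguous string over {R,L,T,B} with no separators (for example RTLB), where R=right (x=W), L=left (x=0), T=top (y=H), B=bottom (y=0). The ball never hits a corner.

1. t=5/2 → T at (17/2,6); v=(1,-2)
2. t=3/2 → R at (10,3); v=(-1,-2)
3. t=3/2 → B at (17/2,0); v=(-1,2)
4. t=3 → T at (11/2,6); v=(-1,-2)

Final position: (11/2,6)
Wall sequence: TRBT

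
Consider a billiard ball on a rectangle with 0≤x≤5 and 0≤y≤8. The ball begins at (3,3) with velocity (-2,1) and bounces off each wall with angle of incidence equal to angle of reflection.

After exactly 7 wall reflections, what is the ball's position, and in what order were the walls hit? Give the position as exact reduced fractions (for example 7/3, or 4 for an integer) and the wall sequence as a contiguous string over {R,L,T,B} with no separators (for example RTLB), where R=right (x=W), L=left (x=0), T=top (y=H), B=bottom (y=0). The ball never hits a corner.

Final position: (3,0)
Wall sequence: LRTLRLB

1. t=3/2 → L at (0,9/2); v=(2,1)
2. t=5/2 → R at (5,7); v=(-2,1)
3. t=1 → T at (3,8); v=(-2,-1)
4. t=3/2 → L at (0,13/2); v=(2,-1)
5. t=5/2 → R at (5,4); v=(-2,-1)
6. t=5/2 → L at (0,3/2); v=(2,-1)
7. t=3/2 → B at (3,0); v=(2,1)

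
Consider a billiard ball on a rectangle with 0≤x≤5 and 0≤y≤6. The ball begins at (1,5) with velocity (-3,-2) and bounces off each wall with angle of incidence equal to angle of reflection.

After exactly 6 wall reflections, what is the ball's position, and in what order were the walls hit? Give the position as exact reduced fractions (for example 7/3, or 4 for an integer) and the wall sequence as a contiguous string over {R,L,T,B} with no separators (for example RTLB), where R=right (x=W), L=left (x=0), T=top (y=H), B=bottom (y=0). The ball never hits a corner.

1. t=1/3 → L at (0,13/3); v=(3,-2)
2. t=5/3 → R at (5,1); v=(-3,-2)
3. t=1/2 → B at (7/2,0); v=(-3,2)
4. t=7/6 → L at (0,7/3); v=(3,2)
5. t=5/3 → R at (5,17/3); v=(-3,2)
6. t=1/6 → T at (9/2,6); v=(-3,-2)

Final position: (9/2,6)
Wall sequence: LRBLRT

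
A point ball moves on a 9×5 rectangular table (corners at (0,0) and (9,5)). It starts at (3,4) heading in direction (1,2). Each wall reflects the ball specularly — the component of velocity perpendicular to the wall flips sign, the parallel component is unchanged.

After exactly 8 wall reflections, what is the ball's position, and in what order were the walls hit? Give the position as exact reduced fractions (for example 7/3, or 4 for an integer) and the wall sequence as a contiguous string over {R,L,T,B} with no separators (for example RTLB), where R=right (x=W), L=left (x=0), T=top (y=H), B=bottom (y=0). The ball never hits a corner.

1. t=1/2 → T at (7/2,5); v=(1,-2)
2. t=5/2 → B at (6,0); v=(1,2)
3. t=5/2 → T at (17/2,5); v=(1,-2)
4. t=1/2 → R at (9,4); v=(-1,-2)
5. t=2 → B at (7,0); v=(-1,2)
6. t=5/2 → T at (9/2,5); v=(-1,-2)
7. t=5/2 → B at (2,0); v=(-1,2)
8. t=2 → L at (0,4); v=(1,2)

Final position: (0,4)
Wall sequence: TBTRBTBL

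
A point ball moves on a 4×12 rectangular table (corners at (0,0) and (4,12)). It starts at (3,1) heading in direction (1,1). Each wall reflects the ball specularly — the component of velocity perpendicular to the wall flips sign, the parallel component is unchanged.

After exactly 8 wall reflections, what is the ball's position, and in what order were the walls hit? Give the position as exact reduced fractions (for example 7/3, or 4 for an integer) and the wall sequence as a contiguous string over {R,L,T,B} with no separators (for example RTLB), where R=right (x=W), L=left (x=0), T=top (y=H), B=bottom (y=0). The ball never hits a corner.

Final position: (2,0)
Wall sequence: RLRTLRLB

1. t=1 → R at (4,2); v=(-1,1)
2. t=4 → L at (0,6); v=(1,1)
3. t=4 → R at (4,10); v=(-1,1)
4. t=2 → T at (2,12); v=(-1,-1)
5. t=2 → L at (0,10); v=(1,-1)
6. t=4 → R at (4,6); v=(-1,-1)
7. t=4 → L at (0,2); v=(1,-1)
8. t=2 → B at (2,0); v=(1,1)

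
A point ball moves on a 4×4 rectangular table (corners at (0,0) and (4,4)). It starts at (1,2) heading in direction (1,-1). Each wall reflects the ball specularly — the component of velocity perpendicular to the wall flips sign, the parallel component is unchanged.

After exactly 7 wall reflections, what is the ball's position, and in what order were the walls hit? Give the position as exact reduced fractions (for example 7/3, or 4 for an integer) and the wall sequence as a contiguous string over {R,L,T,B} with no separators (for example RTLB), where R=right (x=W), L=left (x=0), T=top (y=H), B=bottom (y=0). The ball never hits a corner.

1. t=2 → B at (3,0); v=(1,1)
2. t=1 → R at (4,1); v=(-1,1)
3. t=3 → T at (1,4); v=(-1,-1)
4. t=1 → L at (0,3); v=(1,-1)
5. t=3 → B at (3,0); v=(1,1)
6. t=1 → R at (4,1); v=(-1,1)
7. t=3 → T at (1,4); v=(-1,-1)

Final position: (1,4)
Wall sequence: BRTLBRT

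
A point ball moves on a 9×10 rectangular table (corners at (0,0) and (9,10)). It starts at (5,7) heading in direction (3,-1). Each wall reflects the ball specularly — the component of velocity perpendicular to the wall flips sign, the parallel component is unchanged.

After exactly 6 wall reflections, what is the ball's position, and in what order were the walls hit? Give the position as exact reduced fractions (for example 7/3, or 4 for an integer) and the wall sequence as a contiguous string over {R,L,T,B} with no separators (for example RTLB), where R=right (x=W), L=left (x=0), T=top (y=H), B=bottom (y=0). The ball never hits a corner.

1. t=4/3 → R at (9,17/3); v=(-3,-1)
2. t=3 → L at (0,8/3); v=(3,-1)
3. t=8/3 → B at (8,0); v=(3,1)
4. t=1/3 → R at (9,1/3); v=(-3,1)
5. t=3 → L at (0,10/3); v=(3,1)
6. t=3 → R at (9,19/3); v=(-3,1)

Final position: (9,19/3)
Wall sequence: RLBRLR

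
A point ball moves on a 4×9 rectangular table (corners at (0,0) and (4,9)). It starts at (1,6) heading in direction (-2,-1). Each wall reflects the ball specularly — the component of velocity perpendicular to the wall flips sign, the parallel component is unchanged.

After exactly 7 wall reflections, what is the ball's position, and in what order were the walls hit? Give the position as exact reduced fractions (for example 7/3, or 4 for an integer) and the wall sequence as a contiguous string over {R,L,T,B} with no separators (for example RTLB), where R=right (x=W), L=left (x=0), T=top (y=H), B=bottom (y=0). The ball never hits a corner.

1. t=1/2 → L at (0,11/2); v=(2,-1)
2. t=2 → R at (4,7/2); v=(-2,-1)
3. t=2 → L at (0,3/2); v=(2,-1)
4. t=3/2 → B at (3,0); v=(2,1)
5. t=1/2 → R at (4,1/2); v=(-2,1)
6. t=2 → L at (0,5/2); v=(2,1)
7. t=2 → R at (4,9/2); v=(-2,1)

Final position: (4,9/2)
Wall sequence: LRLBRLR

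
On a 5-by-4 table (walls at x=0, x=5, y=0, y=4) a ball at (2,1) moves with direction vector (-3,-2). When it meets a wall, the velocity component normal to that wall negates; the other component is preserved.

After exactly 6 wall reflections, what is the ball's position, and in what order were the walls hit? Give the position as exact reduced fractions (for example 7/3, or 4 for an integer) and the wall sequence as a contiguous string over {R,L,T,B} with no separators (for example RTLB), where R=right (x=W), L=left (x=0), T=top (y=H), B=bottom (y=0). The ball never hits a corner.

Final position: (3/2,0)
Wall sequence: BLRTLB

1. t=1/2 → B at (1/2,0); v=(-3,2)
2. t=1/6 → L at (0,1/3); v=(3,2)
3. t=5/3 → R at (5,11/3); v=(-3,2)
4. t=1/6 → T at (9/2,4); v=(-3,-2)
5. t=3/2 → L at (0,1); v=(3,-2)
6. t=1/2 → B at (3/2,0); v=(3,2)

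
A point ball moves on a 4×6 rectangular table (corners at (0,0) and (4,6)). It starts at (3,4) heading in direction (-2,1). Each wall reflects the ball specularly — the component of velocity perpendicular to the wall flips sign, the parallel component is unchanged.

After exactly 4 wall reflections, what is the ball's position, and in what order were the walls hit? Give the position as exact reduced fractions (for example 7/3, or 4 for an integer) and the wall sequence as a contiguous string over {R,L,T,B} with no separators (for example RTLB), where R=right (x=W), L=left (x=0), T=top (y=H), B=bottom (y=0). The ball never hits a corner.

Final position: (0,5/2)
Wall sequence: LTRL

1. t=3/2 → L at (0,11/2); v=(2,1)
2. t=1/2 → T at (1,6); v=(2,-1)
3. t=3/2 → R at (4,9/2); v=(-2,-1)
4. t=2 → L at (0,5/2); v=(2,-1)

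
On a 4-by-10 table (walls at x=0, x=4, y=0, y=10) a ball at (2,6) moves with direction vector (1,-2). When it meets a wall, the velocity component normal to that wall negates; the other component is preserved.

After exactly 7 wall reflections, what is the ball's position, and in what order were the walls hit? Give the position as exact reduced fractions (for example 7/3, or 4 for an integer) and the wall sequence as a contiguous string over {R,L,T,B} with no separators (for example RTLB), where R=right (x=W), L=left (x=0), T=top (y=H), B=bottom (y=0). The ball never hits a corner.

Final position: (0,2)
Wall sequence: RBLTRBL

1. t=2 → R at (4,2); v=(-1,-2)
2. t=1 → B at (3,0); v=(-1,2)
3. t=3 → L at (0,6); v=(1,2)
4. t=2 → T at (2,10); v=(1,-2)
5. t=2 → R at (4,6); v=(-1,-2)
6. t=3 → B at (1,0); v=(-1,2)
7. t=1 → L at (0,2); v=(1,2)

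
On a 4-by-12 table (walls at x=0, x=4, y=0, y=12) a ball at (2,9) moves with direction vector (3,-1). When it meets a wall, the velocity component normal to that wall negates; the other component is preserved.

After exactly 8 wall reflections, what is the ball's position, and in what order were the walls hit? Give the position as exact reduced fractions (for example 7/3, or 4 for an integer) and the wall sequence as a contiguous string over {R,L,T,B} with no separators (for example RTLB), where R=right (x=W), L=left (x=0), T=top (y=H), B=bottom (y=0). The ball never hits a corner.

1. t=2/3 → R at (4,25/3); v=(-3,-1)
2. t=4/3 → L at (0,7); v=(3,-1)
3. t=4/3 → R at (4,17/3); v=(-3,-1)
4. t=4/3 → L at (0,13/3); v=(3,-1)
5. t=4/3 → R at (4,3); v=(-3,-1)
6. t=4/3 → L at (0,5/3); v=(3,-1)
7. t=4/3 → R at (4,1/3); v=(-3,-1)
8. t=1/3 → B at (3,0); v=(-3,1)

Final position: (3,0)
Wall sequence: RLRLRLRB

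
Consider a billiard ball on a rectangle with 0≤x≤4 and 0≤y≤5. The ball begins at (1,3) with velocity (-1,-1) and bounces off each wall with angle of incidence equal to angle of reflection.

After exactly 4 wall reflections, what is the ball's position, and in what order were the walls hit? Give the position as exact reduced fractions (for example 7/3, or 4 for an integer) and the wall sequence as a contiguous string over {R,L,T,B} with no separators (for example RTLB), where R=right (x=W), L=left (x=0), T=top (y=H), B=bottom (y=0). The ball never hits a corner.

1. t=1 → L at (0,2); v=(1,-1)
2. t=2 → B at (2,0); v=(1,1)
3. t=2 → R at (4,2); v=(-1,1)
4. t=3 → T at (1,5); v=(-1,-1)

Final position: (1,5)
Wall sequence: LBRT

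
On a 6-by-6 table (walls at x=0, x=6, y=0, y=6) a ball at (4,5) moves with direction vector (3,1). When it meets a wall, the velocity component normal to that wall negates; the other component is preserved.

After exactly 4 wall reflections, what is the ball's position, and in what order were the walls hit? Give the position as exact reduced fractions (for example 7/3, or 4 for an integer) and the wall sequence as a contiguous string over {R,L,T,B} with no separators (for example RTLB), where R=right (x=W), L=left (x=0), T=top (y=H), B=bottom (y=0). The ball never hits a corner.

1. t=2/3 → R at (6,17/3); v=(-3,1)
2. t=1/3 → T at (5,6); v=(-3,-1)
3. t=5/3 → L at (0,13/3); v=(3,-1)
4. t=2 → R at (6,7/3); v=(-3,-1)

Final position: (6,7/3)
Wall sequence: RTLR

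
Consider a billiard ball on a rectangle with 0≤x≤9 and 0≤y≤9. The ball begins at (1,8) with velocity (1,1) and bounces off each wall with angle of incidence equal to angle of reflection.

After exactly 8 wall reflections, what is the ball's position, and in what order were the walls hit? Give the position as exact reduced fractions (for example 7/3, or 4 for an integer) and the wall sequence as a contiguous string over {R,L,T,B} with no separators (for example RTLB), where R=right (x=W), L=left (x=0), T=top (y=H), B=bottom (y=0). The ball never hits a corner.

1. t=1 → T at (2,9); v=(1,-1)
2. t=7 → R at (9,2); v=(-1,-1)
3. t=2 → B at (7,0); v=(-1,1)
4. t=7 → L at (0,7); v=(1,1)
5. t=2 → T at (2,9); v=(1,-1)
6. t=7 → R at (9,2); v=(-1,-1)
7. t=2 → B at (7,0); v=(-1,1)
8. t=7 → L at (0,7); v=(1,1)

Final position: (0,7)
Wall sequence: TRBLTRBL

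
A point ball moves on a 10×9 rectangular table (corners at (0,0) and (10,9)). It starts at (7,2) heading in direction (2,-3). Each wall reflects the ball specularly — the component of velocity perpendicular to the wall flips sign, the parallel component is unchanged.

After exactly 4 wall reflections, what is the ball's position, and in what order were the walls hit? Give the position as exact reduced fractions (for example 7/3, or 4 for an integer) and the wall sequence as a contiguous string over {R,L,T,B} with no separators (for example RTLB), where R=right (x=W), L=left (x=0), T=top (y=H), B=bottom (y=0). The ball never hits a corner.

1. t=2/3 → B at (25/3,0); v=(2,3)
2. t=5/6 → R at (10,5/2); v=(-2,3)
3. t=13/6 → T at (17/3,9); v=(-2,-3)
4. t=17/6 → L at (0,1/2); v=(2,-3)

Final position: (0,1/2)
Wall sequence: BRTL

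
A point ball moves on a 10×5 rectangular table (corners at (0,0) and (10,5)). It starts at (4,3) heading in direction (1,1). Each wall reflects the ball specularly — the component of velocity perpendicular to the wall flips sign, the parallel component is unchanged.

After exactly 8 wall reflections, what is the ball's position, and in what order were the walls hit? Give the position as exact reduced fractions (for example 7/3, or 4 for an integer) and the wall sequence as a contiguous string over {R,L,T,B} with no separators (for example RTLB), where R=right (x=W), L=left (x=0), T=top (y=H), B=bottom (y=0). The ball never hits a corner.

Final position: (10,1)
Wall sequence: TRBTLBTR

1. t=2 → T at (6,5); v=(1,-1)
2. t=4 → R at (10,1); v=(-1,-1)
3. t=1 → B at (9,0); v=(-1,1)
4. t=5 → T at (4,5); v=(-1,-1)
5. t=4 → L at (0,1); v=(1,-1)
6. t=1 → B at (1,0); v=(1,1)
7. t=5 → T at (6,5); v=(1,-1)
8. t=4 → R at (10,1); v=(-1,-1)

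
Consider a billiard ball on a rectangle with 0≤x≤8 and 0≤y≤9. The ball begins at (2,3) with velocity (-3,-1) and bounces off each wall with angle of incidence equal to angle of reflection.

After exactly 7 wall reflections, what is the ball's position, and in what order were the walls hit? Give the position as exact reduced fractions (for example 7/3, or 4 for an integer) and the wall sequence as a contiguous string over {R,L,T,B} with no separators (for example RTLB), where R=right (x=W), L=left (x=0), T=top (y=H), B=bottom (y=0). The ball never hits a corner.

Final position: (2,9)
Wall sequence: LBRLRLT

1. t=2/3 → L at (0,7/3); v=(3,-1)
2. t=7/3 → B at (7,0); v=(3,1)
3. t=1/3 → R at (8,1/3); v=(-3,1)
4. t=8/3 → L at (0,3); v=(3,1)
5. t=8/3 → R at (8,17/3); v=(-3,1)
6. t=8/3 → L at (0,25/3); v=(3,1)
7. t=2/3 → T at (2,9); v=(3,-1)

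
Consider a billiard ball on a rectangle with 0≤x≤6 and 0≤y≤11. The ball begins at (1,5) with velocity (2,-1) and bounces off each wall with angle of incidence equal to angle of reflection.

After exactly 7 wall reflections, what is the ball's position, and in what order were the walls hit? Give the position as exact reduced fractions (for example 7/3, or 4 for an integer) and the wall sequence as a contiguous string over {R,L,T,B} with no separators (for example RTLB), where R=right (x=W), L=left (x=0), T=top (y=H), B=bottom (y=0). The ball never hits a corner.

Final position: (3,11)
Wall sequence: RBLRLRT

1. t=5/2 → R at (6,5/2); v=(-2,-1)
2. t=5/2 → B at (1,0); v=(-2,1)
3. t=1/2 → L at (0,1/2); v=(2,1)
4. t=3 → R at (6,7/2); v=(-2,1)
5. t=3 → L at (0,13/2); v=(2,1)
6. t=3 → R at (6,19/2); v=(-2,1)
7. t=3/2 → T at (3,11); v=(-2,-1)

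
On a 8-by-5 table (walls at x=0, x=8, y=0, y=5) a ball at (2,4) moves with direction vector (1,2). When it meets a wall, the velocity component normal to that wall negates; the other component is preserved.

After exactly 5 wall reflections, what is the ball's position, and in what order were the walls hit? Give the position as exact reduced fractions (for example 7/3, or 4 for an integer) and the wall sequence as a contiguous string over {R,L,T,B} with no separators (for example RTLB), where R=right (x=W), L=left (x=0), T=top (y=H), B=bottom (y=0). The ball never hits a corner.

Final position: (6,0)
Wall sequence: TBTRB

1. t=1/2 → T at (5/2,5); v=(1,-2)
2. t=5/2 → B at (5,0); v=(1,2)
3. t=5/2 → T at (15/2,5); v=(1,-2)
4. t=1/2 → R at (8,4); v=(-1,-2)
5. t=2 → B at (6,0); v=(-1,2)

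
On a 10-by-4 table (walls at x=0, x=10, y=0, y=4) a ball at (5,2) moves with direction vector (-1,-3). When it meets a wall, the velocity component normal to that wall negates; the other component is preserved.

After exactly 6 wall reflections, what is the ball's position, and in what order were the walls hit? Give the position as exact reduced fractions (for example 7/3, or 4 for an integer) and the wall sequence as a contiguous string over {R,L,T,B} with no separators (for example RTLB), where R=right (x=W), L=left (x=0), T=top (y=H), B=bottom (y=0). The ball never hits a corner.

Final position: (1,0)
Wall sequence: BTBTLB

1. t=2/3 → B at (13/3,0); v=(-1,3)
2. t=4/3 → T at (3,4); v=(-1,-3)
3. t=4/3 → B at (5/3,0); v=(-1,3)
4. t=4/3 → T at (1/3,4); v=(-1,-3)
5. t=1/3 → L at (0,3); v=(1,-3)
6. t=1 → B at (1,0); v=(1,3)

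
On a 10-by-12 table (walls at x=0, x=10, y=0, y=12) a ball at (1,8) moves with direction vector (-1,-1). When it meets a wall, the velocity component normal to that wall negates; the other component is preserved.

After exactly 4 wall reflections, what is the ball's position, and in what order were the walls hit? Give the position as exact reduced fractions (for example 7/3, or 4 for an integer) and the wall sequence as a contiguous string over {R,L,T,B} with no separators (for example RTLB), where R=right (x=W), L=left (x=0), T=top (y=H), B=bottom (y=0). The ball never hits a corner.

Final position: (1,12)
Wall sequence: LBRT

1. t=1 → L at (0,7); v=(1,-1)
2. t=7 → B at (7,0); v=(1,1)
3. t=3 → R at (10,3); v=(-1,1)
4. t=9 → T at (1,12); v=(-1,-1)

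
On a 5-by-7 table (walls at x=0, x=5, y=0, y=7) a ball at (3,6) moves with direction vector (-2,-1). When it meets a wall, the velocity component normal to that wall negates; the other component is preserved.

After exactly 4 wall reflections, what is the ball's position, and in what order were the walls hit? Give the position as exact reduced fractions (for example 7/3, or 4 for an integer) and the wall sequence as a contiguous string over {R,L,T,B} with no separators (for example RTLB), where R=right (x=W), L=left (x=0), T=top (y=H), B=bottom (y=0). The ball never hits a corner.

1. t=3/2 → L at (0,9/2); v=(2,-1)
2. t=5/2 → R at (5,2); v=(-2,-1)
3. t=2 → B at (1,0); v=(-2,1)
4. t=1/2 → L at (0,1/2); v=(2,1)

Final position: (0,1/2)
Wall sequence: LRBL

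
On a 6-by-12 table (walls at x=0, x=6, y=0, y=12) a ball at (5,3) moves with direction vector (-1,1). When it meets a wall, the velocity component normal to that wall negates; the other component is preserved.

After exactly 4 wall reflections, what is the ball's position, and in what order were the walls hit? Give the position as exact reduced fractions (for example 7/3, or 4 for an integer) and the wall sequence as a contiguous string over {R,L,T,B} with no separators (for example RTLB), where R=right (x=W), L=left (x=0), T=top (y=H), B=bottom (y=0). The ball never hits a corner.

1. t=5 → L at (0,8); v=(1,1)
2. t=4 → T at (4,12); v=(1,-1)
3. t=2 → R at (6,10); v=(-1,-1)
4. t=6 → L at (0,4); v=(1,-1)

Final position: (0,4)
Wall sequence: LTRL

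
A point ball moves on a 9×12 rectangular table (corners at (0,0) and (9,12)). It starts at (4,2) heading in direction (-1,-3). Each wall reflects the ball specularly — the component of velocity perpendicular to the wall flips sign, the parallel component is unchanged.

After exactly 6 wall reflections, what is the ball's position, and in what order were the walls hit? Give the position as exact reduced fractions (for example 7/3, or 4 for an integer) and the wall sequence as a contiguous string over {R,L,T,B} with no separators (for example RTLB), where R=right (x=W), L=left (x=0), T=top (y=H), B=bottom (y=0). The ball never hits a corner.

1. t=2/3 → B at (10/3,0); v=(-1,3)
2. t=10/3 → L at (0,10); v=(1,3)
3. t=2/3 → T at (2/3,12); v=(1,-3)
4. t=4 → B at (14/3,0); v=(1,3)
5. t=4 → T at (26/3,12); v=(1,-3)
6. t=1/3 → R at (9,11); v=(-1,-3)

Final position: (9,11)
Wall sequence: BLTBTR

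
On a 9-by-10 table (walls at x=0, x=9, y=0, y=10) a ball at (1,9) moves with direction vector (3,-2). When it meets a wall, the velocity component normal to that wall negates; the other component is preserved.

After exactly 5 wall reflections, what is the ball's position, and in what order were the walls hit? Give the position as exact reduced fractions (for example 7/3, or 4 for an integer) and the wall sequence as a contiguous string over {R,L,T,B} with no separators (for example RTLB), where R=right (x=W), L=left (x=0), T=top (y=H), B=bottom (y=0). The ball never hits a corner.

Final position: (13/2,10)
Wall sequence: RBLRT

1. t=8/3 → R at (9,11/3); v=(-3,-2)
2. t=11/6 → B at (7/2,0); v=(-3,2)
3. t=7/6 → L at (0,7/3); v=(3,2)
4. t=3 → R at (9,25/3); v=(-3,2)
5. t=5/6 → T at (13/2,10); v=(-3,-2)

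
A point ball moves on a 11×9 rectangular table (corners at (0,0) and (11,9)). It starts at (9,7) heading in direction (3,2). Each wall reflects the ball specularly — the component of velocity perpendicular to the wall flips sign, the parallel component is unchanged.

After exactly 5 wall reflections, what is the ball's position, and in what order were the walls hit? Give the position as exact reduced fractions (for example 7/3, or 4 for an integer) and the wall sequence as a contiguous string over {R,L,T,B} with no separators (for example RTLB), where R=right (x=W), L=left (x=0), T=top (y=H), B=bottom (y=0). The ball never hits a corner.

Final position: (11,5)
Wall sequence: RTLBR

1. t=2/3 → R at (11,25/3); v=(-3,2)
2. t=1/3 → T at (10,9); v=(-3,-2)
3. t=10/3 → L at (0,7/3); v=(3,-2)
4. t=7/6 → B at (7/2,0); v=(3,2)
5. t=5/2 → R at (11,5); v=(-3,2)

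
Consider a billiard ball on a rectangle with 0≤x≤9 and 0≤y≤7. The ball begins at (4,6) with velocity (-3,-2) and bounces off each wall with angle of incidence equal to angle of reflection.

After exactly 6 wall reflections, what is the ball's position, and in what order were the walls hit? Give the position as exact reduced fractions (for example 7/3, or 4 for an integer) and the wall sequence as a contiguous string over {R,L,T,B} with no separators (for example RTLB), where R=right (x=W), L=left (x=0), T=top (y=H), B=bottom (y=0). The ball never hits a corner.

Final position: (8,0)
Wall sequence: LBRTLB

1. t=4/3 → L at (0,10/3); v=(3,-2)
2. t=5/3 → B at (5,0); v=(3,2)
3. t=4/3 → R at (9,8/3); v=(-3,2)
4. t=13/6 → T at (5/2,7); v=(-3,-2)
5. t=5/6 → L at (0,16/3); v=(3,-2)
6. t=8/3 → B at (8,0); v=(3,2)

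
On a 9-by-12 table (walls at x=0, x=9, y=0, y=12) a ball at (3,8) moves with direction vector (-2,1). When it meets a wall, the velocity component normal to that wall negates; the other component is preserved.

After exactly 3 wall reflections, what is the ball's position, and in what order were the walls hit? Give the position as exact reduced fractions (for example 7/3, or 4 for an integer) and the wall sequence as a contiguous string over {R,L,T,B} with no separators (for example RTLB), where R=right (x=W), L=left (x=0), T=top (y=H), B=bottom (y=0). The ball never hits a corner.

Final position: (9,10)
Wall sequence: LTR

1. t=3/2 → L at (0,19/2); v=(2,1)
2. t=5/2 → T at (5,12); v=(2,-1)
3. t=2 → R at (9,10); v=(-2,-1)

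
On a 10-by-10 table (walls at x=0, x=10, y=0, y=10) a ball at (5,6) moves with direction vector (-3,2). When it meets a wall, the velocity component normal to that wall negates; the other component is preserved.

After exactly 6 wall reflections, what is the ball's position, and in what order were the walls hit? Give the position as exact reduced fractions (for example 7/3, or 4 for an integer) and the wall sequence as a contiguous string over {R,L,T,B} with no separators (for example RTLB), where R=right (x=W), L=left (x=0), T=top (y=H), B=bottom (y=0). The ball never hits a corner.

Final position: (10,28/3)
Wall sequence: LTRBLR

1. t=5/3 → L at (0,28/3); v=(3,2)
2. t=1/3 → T at (1,10); v=(3,-2)
3. t=3 → R at (10,4); v=(-3,-2)
4. t=2 → B at (4,0); v=(-3,2)
5. t=4/3 → L at (0,8/3); v=(3,2)
6. t=10/3 → R at (10,28/3); v=(-3,2)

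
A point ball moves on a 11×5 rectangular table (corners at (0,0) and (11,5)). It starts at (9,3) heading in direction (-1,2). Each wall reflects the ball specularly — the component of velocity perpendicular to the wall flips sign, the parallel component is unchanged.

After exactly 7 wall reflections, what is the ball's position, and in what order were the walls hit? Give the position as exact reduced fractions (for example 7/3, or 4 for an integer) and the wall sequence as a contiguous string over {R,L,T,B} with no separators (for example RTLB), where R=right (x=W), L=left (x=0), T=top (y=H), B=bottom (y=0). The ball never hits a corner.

1. t=1 → T at (8,5); v=(-1,-2)
2. t=5/2 → B at (11/2,0); v=(-1,2)
3. t=5/2 → T at (3,5); v=(-1,-2)
4. t=5/2 → B at (1/2,0); v=(-1,2)
5. t=1/2 → L at (0,1); v=(1,2)
6. t=2 → T at (2,5); v=(1,-2)
7. t=5/2 → B at (9/2,0); v=(1,2)

Final position: (9/2,0)
Wall sequence: TBTBLTB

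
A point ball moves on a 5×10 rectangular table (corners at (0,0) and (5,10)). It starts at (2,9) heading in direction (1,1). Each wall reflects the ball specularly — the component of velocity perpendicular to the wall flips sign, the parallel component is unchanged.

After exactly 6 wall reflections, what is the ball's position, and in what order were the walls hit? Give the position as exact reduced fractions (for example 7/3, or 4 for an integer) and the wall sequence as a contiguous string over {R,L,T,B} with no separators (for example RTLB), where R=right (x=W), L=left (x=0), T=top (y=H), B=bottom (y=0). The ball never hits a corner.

Final position: (0,7)
Wall sequence: TRLBRL

1. t=1 → T at (3,10); v=(1,-1)
2. t=2 → R at (5,8); v=(-1,-1)
3. t=5 → L at (0,3); v=(1,-1)
4. t=3 → B at (3,0); v=(1,1)
5. t=2 → R at (5,2); v=(-1,1)
6. t=5 → L at (0,7); v=(1,1)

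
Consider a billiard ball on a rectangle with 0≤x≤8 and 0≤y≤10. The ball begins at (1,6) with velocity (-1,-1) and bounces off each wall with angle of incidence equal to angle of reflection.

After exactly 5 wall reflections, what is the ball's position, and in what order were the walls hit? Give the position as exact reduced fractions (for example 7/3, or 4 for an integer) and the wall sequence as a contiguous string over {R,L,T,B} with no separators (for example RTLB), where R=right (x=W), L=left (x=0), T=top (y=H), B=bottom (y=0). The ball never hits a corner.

Final position: (0,9)
Wall sequence: LBRTL

1. t=1 → L at (0,5); v=(1,-1)
2. t=5 → B at (5,0); v=(1,1)
3. t=3 → R at (8,3); v=(-1,1)
4. t=7 → T at (1,10); v=(-1,-1)
5. t=1 → L at (0,9); v=(1,-1)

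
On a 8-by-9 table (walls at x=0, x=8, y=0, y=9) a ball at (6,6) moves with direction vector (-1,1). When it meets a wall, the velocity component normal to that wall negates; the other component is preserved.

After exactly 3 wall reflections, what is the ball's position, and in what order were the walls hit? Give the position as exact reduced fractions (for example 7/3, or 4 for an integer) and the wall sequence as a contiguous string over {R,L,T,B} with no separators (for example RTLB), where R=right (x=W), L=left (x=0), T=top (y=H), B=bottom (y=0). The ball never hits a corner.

1. t=3 → T at (3,9); v=(-1,-1)
2. t=3 → L at (0,6); v=(1,-1)
3. t=6 → B at (6,0); v=(1,1)

Final position: (6,0)
Wall sequence: TLB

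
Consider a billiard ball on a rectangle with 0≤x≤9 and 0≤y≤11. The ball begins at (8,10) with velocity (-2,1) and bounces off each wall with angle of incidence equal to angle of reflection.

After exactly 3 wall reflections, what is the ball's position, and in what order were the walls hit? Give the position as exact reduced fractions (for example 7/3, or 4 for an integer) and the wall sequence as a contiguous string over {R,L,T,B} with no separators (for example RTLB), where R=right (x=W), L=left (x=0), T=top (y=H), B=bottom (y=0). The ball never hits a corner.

1. t=1 → T at (6,11); v=(-2,-1)
2. t=3 → L at (0,8); v=(2,-1)
3. t=9/2 → R at (9,7/2); v=(-2,-1)

Final position: (9,7/2)
Wall sequence: TLR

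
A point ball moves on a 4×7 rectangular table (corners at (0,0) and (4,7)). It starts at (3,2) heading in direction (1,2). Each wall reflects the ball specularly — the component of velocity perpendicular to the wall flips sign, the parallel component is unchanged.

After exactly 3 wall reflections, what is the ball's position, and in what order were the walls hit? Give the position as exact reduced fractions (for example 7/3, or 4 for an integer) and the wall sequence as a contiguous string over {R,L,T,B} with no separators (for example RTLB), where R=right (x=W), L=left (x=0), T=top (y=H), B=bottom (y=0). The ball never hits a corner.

Final position: (0,2)
Wall sequence: RTL

1. t=1 → R at (4,4); v=(-1,2)
2. t=3/2 → T at (5/2,7); v=(-1,-2)
3. t=5/2 → L at (0,2); v=(1,-2)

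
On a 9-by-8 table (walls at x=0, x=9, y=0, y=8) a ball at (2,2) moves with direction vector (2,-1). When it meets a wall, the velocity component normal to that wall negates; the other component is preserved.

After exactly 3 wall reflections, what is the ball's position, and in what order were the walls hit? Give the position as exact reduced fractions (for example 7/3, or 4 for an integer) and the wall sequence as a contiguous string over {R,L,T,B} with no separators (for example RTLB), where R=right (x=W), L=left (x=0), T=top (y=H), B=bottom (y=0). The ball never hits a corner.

Final position: (0,6)
Wall sequence: BRL

1. t=2 → B at (6,0); v=(2,1)
2. t=3/2 → R at (9,3/2); v=(-2,1)
3. t=9/2 → L at (0,6); v=(2,1)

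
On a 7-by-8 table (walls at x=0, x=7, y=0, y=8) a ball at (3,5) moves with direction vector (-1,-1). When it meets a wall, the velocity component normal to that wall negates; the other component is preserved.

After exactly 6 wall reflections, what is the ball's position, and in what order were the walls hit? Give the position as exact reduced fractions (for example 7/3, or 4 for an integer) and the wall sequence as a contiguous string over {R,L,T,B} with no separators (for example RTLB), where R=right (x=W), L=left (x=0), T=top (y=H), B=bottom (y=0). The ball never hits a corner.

1. t=3 → L at (0,2); v=(1,-1)
2. t=2 → B at (2,0); v=(1,1)
3. t=5 → R at (7,5); v=(-1,1)
4. t=3 → T at (4,8); v=(-1,-1)
5. t=4 → L at (0,4); v=(1,-1)
6. t=4 → B at (4,0); v=(1,1)

Final position: (4,0)
Wall sequence: LBRTLB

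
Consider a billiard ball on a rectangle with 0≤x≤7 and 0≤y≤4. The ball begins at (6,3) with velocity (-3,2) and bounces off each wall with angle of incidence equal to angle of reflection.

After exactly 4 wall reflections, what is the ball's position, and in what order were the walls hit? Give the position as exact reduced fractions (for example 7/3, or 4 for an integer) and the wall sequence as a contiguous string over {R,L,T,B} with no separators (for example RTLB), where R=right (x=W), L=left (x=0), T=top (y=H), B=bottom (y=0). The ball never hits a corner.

1. t=1/2 → T at (9/2,4); v=(-3,-2)
2. t=3/2 → L at (0,1); v=(3,-2)
3. t=1/2 → B at (3/2,0); v=(3,2)
4. t=11/6 → R at (7,11/3); v=(-3,2)

Final position: (7,11/3)
Wall sequence: TLBR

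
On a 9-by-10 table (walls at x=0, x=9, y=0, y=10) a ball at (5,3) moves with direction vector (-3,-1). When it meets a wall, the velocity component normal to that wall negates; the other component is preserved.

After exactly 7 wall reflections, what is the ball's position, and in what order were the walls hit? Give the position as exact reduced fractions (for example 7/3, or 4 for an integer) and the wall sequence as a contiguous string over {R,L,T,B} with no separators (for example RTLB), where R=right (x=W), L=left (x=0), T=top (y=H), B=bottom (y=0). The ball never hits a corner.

Final position: (0,28/3)
Wall sequence: LBRLRTL

1. t=5/3 → L at (0,4/3); v=(3,-1)
2. t=4/3 → B at (4,0); v=(3,1)
3. t=5/3 → R at (9,5/3); v=(-3,1)
4. t=3 → L at (0,14/3); v=(3,1)
5. t=3 → R at (9,23/3); v=(-3,1)
6. t=7/3 → T at (2,10); v=(-3,-1)
7. t=2/3 → L at (0,28/3); v=(3,-1)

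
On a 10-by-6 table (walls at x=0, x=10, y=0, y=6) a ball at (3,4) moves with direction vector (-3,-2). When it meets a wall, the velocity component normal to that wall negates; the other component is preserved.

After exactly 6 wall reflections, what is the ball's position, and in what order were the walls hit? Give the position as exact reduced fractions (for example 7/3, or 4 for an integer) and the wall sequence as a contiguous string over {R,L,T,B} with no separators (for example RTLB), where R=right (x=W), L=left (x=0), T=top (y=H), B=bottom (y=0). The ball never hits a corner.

1. t=1 → L at (0,2); v=(3,-2)
2. t=1 → B at (3,0); v=(3,2)
3. t=7/3 → R at (10,14/3); v=(-3,2)
4. t=2/3 → T at (8,6); v=(-3,-2)
5. t=8/3 → L at (0,2/3); v=(3,-2)
6. t=1/3 → B at (1,0); v=(3,2)

Final position: (1,0)
Wall sequence: LBRTLB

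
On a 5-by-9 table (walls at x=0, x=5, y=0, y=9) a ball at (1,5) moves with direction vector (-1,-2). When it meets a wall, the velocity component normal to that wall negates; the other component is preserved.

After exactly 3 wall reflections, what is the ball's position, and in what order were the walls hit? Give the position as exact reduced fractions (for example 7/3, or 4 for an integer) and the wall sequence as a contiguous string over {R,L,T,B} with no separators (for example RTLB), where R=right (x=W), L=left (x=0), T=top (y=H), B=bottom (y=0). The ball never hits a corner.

Final position: (5,7)
Wall sequence: LBR

1. t=1 → L at (0,3); v=(1,-2)
2. t=3/2 → B at (3/2,0); v=(1,2)
3. t=7/2 → R at (5,7); v=(-1,2)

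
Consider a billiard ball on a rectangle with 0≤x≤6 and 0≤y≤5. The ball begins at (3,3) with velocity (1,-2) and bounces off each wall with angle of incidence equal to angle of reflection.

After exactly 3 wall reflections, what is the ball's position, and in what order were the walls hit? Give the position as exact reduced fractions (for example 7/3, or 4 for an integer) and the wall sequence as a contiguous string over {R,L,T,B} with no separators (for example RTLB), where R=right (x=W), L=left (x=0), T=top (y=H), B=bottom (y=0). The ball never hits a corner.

1. t=3/2 → B at (9/2,0); v=(1,2)
2. t=3/2 → R at (6,3); v=(-1,2)
3. t=1 → T at (5,5); v=(-1,-2)

Final position: (5,5)
Wall sequence: BRT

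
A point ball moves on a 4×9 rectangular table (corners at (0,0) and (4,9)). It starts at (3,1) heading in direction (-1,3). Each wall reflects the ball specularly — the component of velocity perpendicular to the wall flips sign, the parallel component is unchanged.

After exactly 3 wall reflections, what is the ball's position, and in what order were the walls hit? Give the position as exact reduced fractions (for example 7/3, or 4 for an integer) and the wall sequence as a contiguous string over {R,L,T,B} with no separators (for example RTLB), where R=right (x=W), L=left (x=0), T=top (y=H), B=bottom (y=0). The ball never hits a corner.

1. t=8/3 → T at (1/3,9); v=(-1,-3)
2. t=1/3 → L at (0,8); v=(1,-3)
3. t=8/3 → B at (8/3,0); v=(1,3)

Final position: (8/3,0)
Wall sequence: TLB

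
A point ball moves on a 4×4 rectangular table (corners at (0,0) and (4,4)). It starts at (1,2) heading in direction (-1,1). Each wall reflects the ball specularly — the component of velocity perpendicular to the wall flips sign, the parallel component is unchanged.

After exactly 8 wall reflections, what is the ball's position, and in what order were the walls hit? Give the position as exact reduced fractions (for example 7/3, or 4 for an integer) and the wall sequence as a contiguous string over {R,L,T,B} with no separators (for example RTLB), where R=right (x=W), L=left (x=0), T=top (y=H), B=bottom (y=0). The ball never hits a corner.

Final position: (3,0)
Wall sequence: LTRBLTRB

1. t=1 → L at (0,3); v=(1,1)
2. t=1 → T at (1,4); v=(1,-1)
3. t=3 → R at (4,1); v=(-1,-1)
4. t=1 → B at (3,0); v=(-1,1)
5. t=3 → L at (0,3); v=(1,1)
6. t=1 → T at (1,4); v=(1,-1)
7. t=3 → R at (4,1); v=(-1,-1)
8. t=1 → B at (3,0); v=(-1,1)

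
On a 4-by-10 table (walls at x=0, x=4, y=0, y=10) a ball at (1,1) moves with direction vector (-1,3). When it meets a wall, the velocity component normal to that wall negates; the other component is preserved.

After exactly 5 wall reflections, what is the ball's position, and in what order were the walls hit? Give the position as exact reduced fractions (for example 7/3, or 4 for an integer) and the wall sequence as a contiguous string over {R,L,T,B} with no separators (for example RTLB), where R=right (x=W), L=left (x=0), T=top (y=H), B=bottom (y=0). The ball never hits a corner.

Final position: (0,8)
Wall sequence: LTRBL

1. t=1 → L at (0,4); v=(1,3)
2. t=2 → T at (2,10); v=(1,-3)
3. t=2 → R at (4,4); v=(-1,-3)
4. t=4/3 → B at (8/3,0); v=(-1,3)
5. t=8/3 → L at (0,8); v=(1,3)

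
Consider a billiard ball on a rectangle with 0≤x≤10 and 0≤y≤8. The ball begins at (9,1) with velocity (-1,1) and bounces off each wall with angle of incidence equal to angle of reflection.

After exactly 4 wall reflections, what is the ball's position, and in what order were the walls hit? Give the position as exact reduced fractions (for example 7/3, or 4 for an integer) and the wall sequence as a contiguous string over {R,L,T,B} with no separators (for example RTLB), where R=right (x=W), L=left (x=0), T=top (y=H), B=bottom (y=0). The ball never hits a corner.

Final position: (10,4)
Wall sequence: TLBR

1. t=7 → T at (2,8); v=(-1,-1)
2. t=2 → L at (0,6); v=(1,-1)
3. t=6 → B at (6,0); v=(1,1)
4. t=4 → R at (10,4); v=(-1,1)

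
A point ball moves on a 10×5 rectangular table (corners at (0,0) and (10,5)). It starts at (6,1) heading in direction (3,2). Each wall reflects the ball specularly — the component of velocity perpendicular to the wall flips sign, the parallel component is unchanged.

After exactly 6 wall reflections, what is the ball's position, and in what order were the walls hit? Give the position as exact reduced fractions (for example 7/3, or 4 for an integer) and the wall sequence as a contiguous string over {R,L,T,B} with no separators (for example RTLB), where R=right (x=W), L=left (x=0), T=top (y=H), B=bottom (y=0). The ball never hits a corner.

Final position: (10,3)
Wall sequence: RTBLTR

1. t=4/3 → R at (10,11/3); v=(-3,2)
2. t=2/3 → T at (8,5); v=(-3,-2)
3. t=5/2 → B at (1/2,0); v=(-3,2)
4. t=1/6 → L at (0,1/3); v=(3,2)
5. t=7/3 → T at (7,5); v=(3,-2)
6. t=1 → R at (10,3); v=(-3,-2)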